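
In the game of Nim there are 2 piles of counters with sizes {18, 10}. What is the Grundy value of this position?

Nim-sum: 18 ⊕ 10 = 24.

24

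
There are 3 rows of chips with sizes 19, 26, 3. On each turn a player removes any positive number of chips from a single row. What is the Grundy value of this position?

10

Nim-sum: 19 XOR 26 XOR 3 = 10.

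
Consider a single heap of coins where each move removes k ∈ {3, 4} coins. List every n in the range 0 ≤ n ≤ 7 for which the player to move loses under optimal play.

0, 1, 2, 7

Compute g(0), g(1), … for moves {3, 4}:
k:     0  1  2  3  4  5  6  7
g(k):  0  0  0  1  1  1  2  0
The P-positions (g = 0) in 0..7 are 0, 1, 2, 7.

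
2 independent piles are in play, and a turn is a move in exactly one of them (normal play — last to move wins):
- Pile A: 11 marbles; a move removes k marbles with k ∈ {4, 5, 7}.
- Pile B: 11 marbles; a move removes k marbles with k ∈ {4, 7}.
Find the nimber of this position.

Grundy values for pile A (subtraction set {4, 5, 7}):
k:     0  1  2  3  4  5  6  7  8  9 10 11
g(k):  0  0  0  0  1  1  1  1  2  2  2  0
So g(11) = 0.
For pile B, compute g(0), g(1), … with moves {4, 7}:
g(0) = mex{} = 0
g(1) = mex{} = 0
g(2) = mex{} = 0
g(3) = mex{} = 0
g(4) = mex{0} = 1
g(5) = mex{0} = 1
g(6) = mex{0} = 1
g(7) = mex{0} = 1
g(8) = mex{0,1} = 2
g(9) = mex{0,1} = 2
g(10) = mex{0,1} = 2
g(11) = mex{1} = 0
So g(11) = 0.
By the Sprague-Grundy theorem, the Grundy value of a sum of independent games is the XOR of the component values.
Combined value = 0 XOR 0 = 0.

0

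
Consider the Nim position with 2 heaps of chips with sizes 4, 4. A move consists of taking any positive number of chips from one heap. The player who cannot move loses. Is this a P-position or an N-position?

P-position

Nim-sum: 4 ^ 4 = 0.
The nim-sum is 0, so this is a P-position: the player to move is in a losing position under optimal play.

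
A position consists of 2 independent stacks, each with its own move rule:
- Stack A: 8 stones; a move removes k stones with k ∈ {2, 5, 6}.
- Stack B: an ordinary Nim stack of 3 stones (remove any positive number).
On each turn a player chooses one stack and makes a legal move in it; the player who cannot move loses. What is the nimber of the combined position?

Build the Grundy sequence for stack A with g(k) = mex{g(k−s) : s ∈ {2, 5, 6}, s ≤ k}:
k:     0  1  2  3  4  5  6  7  8
g(k):  0  0  1  1  0  2  1  3  0
So g(8) = 0.
Stack B is a plain Nim stack of size 3, so its Grundy value is 3.
By the Sprague-Grundy theorem, the Grundy value of a sum of independent games is the XOR of the component values.
Combined value = 0 ⊕ 3 = 3.

3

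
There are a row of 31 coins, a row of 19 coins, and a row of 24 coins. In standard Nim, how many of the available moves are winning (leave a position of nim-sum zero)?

Nim-sum: 31 ⊕ 19 ⊕ 24 = 20.
The overall nim-sum is X = 20. A row of size p has a winning move iff p XOR X < p (reduce it to p XOR X).
  31: 31 XOR 20 = 11 < 31 — winning move (to 11).
  19: 19 XOR 20 = 7 < 19 — winning move (to 7).
  24: 24 XOR 20 = 12 < 24 — winning move (to 12).
That gives 3 winning moves.

3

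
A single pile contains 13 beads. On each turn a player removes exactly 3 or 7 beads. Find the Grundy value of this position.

Build the Grundy sequence with g(k) = mex{g(k−s) : s ∈ {3, 7}, s ≤ k}:
g(0) = mex{} = 0
g(1) = mex{} = 0
g(2) = mex{} = 0
g(3) = mex{0} = 1
g(4) = mex{0} = 1
g(5) = mex{0} = 1
g(6) = mex{1} = 0
g(7) = mex{0,1} = 2
g(8) = mex{0,1} = 2
g(9) = mex{0} = 1
g(10) = mex{1,2} = 0
g(11) = mex{1,2} = 0
g(12) = mex{1} = 0
g(13) = mex{0} = 1
So g(13) = 1.

1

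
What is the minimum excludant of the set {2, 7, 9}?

0 is not in the set, so the mex is 0.

0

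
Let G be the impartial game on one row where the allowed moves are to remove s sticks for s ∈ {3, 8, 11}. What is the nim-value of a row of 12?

Compute g(0), g(1), … for moves {3, 8, 11}:
k:     0  1  2  3  4  5  6  7  8  9 10 11 12
g(k):  0  0  0  1  1  1  0  0  2  1  1  3  2
So g(12) = 2.

2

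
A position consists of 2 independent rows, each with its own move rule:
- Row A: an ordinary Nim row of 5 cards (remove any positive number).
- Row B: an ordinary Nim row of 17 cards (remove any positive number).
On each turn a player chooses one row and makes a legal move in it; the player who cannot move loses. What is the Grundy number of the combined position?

20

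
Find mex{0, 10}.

0 is in the set but 1 is not, so the mex is 1.

1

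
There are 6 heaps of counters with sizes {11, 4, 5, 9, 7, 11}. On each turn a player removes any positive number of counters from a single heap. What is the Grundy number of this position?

Nim-sum: 11 XOR 4 XOR 5 XOR 9 XOR 7 XOR 11 = 15.

15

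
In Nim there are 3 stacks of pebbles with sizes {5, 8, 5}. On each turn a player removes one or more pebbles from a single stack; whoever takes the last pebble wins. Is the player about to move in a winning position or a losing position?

Nim-sum: 5 XOR 8 XOR 5 = 8.
The nim-sum is 8 ≠ 0, so this is an N-position: the player to move can win.

Winning position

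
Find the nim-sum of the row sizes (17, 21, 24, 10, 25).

Bitwise XOR of the heap sizes:
  10001  (17)
  10101  (21)
  11000  (24)
  01010  (10)
  11001  (25)
  -----
  01111  (15)

15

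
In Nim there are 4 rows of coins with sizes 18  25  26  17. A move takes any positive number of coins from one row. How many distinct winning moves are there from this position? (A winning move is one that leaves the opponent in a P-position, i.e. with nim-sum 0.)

0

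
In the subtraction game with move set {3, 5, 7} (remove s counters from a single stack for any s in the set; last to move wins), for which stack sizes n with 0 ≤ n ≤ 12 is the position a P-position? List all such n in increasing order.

Compute g(0), g(1), … for moves {3, 5, 7}:
g(0) = mex{} = 0
g(1) = mex{} = 0
g(2) = mex{} = 0
g(3) = mex{0} = 1
g(4) = mex{0} = 1
g(5) = mex{0} = 1
g(6) = mex{0,1} = 2
g(7) = mex{0,1} = 2
g(8) = mex{0,1} = 2
g(9) = mex{0,1,2} = 3
g(10) = mex{1,2} = 0
g(11) = mex{1,2} = 0
g(12) = mex{1,2,3} = 0
The P-positions (g = 0) in 0..12 are 0, 1, 2, 10, 11, 12.

0, 1, 2, 10, 11, 12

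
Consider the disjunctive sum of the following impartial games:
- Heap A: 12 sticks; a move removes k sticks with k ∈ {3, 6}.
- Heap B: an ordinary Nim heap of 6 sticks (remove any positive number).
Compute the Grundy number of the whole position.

For heap A, compute g(0), g(1), … with moves {3, 6}:
k:     0  1  2  3  4  5  6  7  8  9 10 11 12
g(k):  0  0  0  1  1  1  2  2  2  0  0  0  1
So g(12) = 1.
Heap B is a plain Nim heap of size 6, so its Grundy value is 6.
By the Sprague-Grundy theorem, the Grundy value of a sum of independent games is the XOR of the component values.
Combined value = 1 XOR 6 = 7.

7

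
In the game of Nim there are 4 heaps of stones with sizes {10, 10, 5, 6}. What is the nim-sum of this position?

3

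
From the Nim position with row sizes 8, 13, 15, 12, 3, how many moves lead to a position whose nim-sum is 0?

3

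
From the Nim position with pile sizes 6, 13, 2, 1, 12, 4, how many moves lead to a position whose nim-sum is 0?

0

Write each in binary and XOR column by column:
  0110  (6)
  1101  (13)
  0010  (2)
  0001  (1)
  1100  (12)
  0100  (4)
  ----
  0000  (0)
The nim-sum is already 0, so every move leaves a nonzero nim-sum — there are no winning moves.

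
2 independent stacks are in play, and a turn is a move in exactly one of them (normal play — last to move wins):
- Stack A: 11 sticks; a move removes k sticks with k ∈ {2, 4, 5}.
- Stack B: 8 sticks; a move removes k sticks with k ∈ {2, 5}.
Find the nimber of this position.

Build the Grundy sequence for stack A with g(k) = mex{g(k−s) : s ∈ {2, 4, 5}, s ≤ k}:
k:     0  1  2  3  4  5  6  7  8  9 10 11
g(k):  0  0  1  1  2  2  3  0  0  1  1  2
So g(11) = 2.
Grundy values for stack B (subtraction set {2, 5}):
g(0) = mex{} = 0
g(1) = mex{} = 0
g(2) = mex{0} = 1
g(3) = mex{0} = 1
g(4) = mex{1} = 0
g(5) = mex{0,1} = 2
g(6) = mex{0} = 1
g(7) = mex{1,2} = 0
g(8) = mex{1} = 0
So g(8) = 0.
By the Sprague-Grundy theorem, the Grundy value of a sum of independent games is the XOR of the component values.
Combined value = 2 ⊕ 0 = 2.

2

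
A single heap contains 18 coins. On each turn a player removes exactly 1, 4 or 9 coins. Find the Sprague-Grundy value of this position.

1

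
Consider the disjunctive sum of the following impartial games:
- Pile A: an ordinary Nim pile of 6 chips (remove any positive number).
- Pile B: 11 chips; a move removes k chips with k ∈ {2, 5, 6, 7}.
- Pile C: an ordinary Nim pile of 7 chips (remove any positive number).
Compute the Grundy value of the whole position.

2

Pile A is a plain Nim pile of size 6, so its Grundy value is 6.
Build the Grundy sequence for pile B with g(k) = mex{g(k−s) : s ∈ {2, 5, 6, 7}, s ≤ k}:
g(0) = mex{} = 0
g(1) = mex{} = 0
g(2) = mex{0} = 1
g(3) = mex{0} = 1
g(4) = mex{1} = 0
g(5) = mex{0,1} = 2
g(6) = mex{0} = 1
g(7) = mex{0,1,2} = 3
g(8) = mex{0,1} = 2
g(9) = mex{0,1,3} = 2
g(10) = mex{0,1,2} = 3
g(11) = mex{0,1,2} = 3
So g(11) = 3.
Pile C is a plain Nim pile of size 7, so its Grundy value is 7.
By the Sprague-Grundy theorem, the Grundy value of a sum of independent games is the XOR of the component values.
Combined value = 6 ⊕ 3 ⊕ 7 = 2.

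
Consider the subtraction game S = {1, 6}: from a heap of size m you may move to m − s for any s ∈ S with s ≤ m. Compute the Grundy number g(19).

1

Compute g(0), g(1), … for moves {1, 6}:
k:     0  1  2  3  4  5  6  7  8  9 10 11 12 13 14 15 16 17 18 19
g(k):  0  1  0  1  0  1  2  0  1  0  1  0  1  2  0  1  0  1  0  1
So g(19) = 1.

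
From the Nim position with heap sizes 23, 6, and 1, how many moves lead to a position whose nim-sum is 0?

Compute the nim-sum pairwise:
23 ⊕ 6 = 17
17 ⊕ 1 = 16
The overall nim-sum is X = 16. A heap of size p has a winning move iff p XOR X < p (reduce it to p XOR X).
  23: 23 XOR 16 = 7 < 23 — winning move (to 7).
  6: 6 XOR 16 = 22 ≥ 6 — no move.
  1: 1 XOR 16 = 17 ≥ 1 — no move.
That gives 1 winning move.

1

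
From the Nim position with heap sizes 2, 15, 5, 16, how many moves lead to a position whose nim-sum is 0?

Compute the nim-sum pairwise:
2 ⊕ 15 = 13
13 ⊕ 5 = 8
8 ⊕ 16 = 24
The overall nim-sum is X = 24. A heap of size p has a winning move iff p XOR X < p (reduce it to p XOR X).
  2: 2 XOR 24 = 26 ≥ 2 — no move.
  15: 15 XOR 24 = 23 ≥ 15 — no move.
  5: 5 XOR 24 = 29 ≥ 5 — no move.
  16: 16 XOR 24 = 8 < 16 — winning move (to 8).
That gives 1 winning move.

1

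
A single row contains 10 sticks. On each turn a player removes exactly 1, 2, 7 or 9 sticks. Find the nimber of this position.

Grundy values for subtraction set {1, 2, 7, 9}:
g(0) = mex{} = 0
g(1) = mex{0} = 1
g(2) = mex{0,1} = 2
g(3) = mex{1,2} = 0
g(4) = mex{0,2} = 1
g(5) = mex{0,1} = 2
g(6) = mex{1,2} = 0
g(7) = mex{0,2} = 1
g(8) = mex{0,1} = 2
g(9) = mex{0,1,2} = 3
g(10) = mex{0,1,2,3} = 4
So g(10) = 4.

4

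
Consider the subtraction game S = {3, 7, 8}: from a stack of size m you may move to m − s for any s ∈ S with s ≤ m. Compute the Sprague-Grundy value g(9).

1

Compute g(0), g(1), … for moves {3, 7, 8}:
g(0) = mex{} = 0
g(1) = mex{} = 0
g(2) = mex{} = 0
g(3) = mex{0} = 1
g(4) = mex{0} = 1
g(5) = mex{0} = 1
g(6) = mex{1} = 0
g(7) = mex{0,1} = 2
g(8) = mex{0,1} = 2
g(9) = mex{0} = 1
So g(9) = 1.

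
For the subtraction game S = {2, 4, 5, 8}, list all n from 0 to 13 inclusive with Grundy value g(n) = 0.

Build the Grundy sequence with g(k) = mex{g(k−s) : s ∈ {2, 4, 5, 8}, s ≤ k}:
k:     0  1  2  3  4  5  6  7  8  9 10 11 12 13
g(k):  0  0  1  1  2  2  3  0  4  1  0  2  1  0
The P-positions (g = 0) in 0..13 are 0, 1, 7, 10, 13.

0, 1, 7, 10, 13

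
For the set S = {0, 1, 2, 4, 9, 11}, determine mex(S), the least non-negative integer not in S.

3

The values 0, 1, 2 are all present; 3 is the first non-negative integer missing from the set.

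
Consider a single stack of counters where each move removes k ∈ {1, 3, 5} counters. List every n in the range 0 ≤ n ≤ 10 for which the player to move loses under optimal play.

Compute g(0), g(1), … for moves {1, 3, 5}:
k:     0  1  2  3  4  5  6  7  8  9 10
g(k):  0  1  0  1  0  1  0  1  0  1  0
The P-positions (g = 0) in 0..10 are 0, 2, 4, 6, 8, 10.

0, 2, 4, 6, 8, 10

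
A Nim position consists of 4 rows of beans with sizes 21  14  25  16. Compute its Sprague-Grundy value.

18

Compute the nim-sum pairwise:
21 ⊕ 14 = 27
27 ⊕ 25 = 2
2 ⊕ 16 = 18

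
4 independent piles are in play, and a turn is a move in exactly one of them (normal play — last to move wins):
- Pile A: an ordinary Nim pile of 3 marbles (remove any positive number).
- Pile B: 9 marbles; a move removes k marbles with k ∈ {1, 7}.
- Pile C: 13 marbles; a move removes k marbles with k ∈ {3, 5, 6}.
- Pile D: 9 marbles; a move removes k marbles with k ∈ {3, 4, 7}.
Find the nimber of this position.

Pile A is a plain Nim pile of size 3, so its Grundy value is 3.
Grundy values for pile B (subtraction set {1, 7}):
g(0) = mex{} = 0
g(1) = mex{0} = 1
g(2) = mex{1} = 0
g(3) = mex{0} = 1
g(4) = mex{1} = 0
g(5) = mex{0} = 1
g(6) = mex{1} = 0
g(7) = mex{0} = 1
g(8) = mex{1} = 0
g(9) = mex{0} = 1
So g(9) = 1.
Grundy values for pile C (subtraction set {3, 5, 6}):
g(0) = mex{} = 0
g(1) = mex{} = 0
g(2) = mex{} = 0
g(3) = mex{0} = 1
g(4) = mex{0} = 1
g(5) = mex{0} = 1
g(6) = mex{0,1} = 2
g(7) = mex{0,1} = 2
g(8) = mex{0,1} = 2
g(9) = mex{1,2} = 0
g(10) = mex{1,2} = 0
g(11) = mex{1,2} = 0
g(12) = mex{0,2} = 1
g(13) = mex{0,2} = 1
So g(13) = 1.
Build the Grundy sequence for pile D with g(k) = mex{g(k−s) : s ∈ {3, 4, 7}, s ≤ k}:
k:     0  1  2  3  4  5  6  7  8  9
g(k):  0  0  0  1  1  1  2  2  2  3
So g(9) = 3.
The value of a disjunctive sum is the nim-sum of the parts.
Combined value = 3 ⊕ 1 ⊕ 1 ⊕ 3 = 0.

0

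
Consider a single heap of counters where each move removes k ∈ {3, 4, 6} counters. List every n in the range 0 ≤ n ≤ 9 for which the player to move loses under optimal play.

0, 1, 2, 9

Compute g(0), g(1), … for moves {3, 4, 6}:
g(0) = mex{} = 0
g(1) = mex{} = 0
g(2) = mex{} = 0
g(3) = mex{0} = 1
g(4) = mex{0} = 1
g(5) = mex{0} = 1
g(6) = mex{0,1} = 2
g(7) = mex{0,1} = 2
g(8) = mex{0,1} = 2
g(9) = mex{1,2} = 0
The P-positions (g = 0) in 0..9 are 0, 1, 2, 9.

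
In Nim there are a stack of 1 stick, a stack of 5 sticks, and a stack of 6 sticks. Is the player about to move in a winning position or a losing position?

Winning position

Write each in binary and XOR column by column:
  001  (1)
  101  (5)
  110  (6)
  ---
  010  (2)
The nim-sum is 2 ≠ 0, so this is an N-position: the player to move can win.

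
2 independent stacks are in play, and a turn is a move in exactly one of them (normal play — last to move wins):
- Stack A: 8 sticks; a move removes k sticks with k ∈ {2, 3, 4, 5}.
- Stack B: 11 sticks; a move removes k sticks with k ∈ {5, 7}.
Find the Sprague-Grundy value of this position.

2

Grundy values for stack A (subtraction set {2, 3, 4, 5}):
g(0) = mex{} = 0
g(1) = mex{} = 0
g(2) = mex{0} = 1
g(3) = mex{0} = 1
g(4) = mex{0,1} = 2
g(5) = mex{0,1} = 2
g(6) = mex{0,1,2} = 3
g(7) = mex{1,2} = 0
g(8) = mex{1,2,3} = 0
So g(8) = 0.
Grundy values for stack B (subtraction set {5, 7}):
g(0) = mex{} = 0
g(1) = mex{} = 0
g(2) = mex{} = 0
g(3) = mex{} = 0
g(4) = mex{} = 0
g(5) = mex{0} = 1
g(6) = mex{0} = 1
g(7) = mex{0} = 1
g(8) = mex{0} = 1
g(9) = mex{0} = 1
g(10) = mex{0,1} = 2
g(11) = mex{0,1} = 2
So g(11) = 2.
By the Sprague-Grundy theorem, the Grundy value of a sum of independent games is the XOR of the component values.
Combined value = 0 XOR 2 = 2.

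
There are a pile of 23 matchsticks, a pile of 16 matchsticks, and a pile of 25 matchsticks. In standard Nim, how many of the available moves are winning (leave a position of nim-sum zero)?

3

Nim-sum: 23 ⊕ 16 ⊕ 25 = 30.
The overall nim-sum is X = 30. A pile of size p has a winning move iff p XOR X < p (reduce it to p XOR X).
  23: 23 XOR 30 = 9 < 23 — winning move (to 9).
  16: 16 XOR 30 = 14 < 16 — winning move (to 14).
  25: 25 XOR 30 = 7 < 25 — winning move (to 7).
That gives 3 winning moves.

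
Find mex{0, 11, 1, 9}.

The values 0, 1 are all present; 2 is the first non-negative integer missing from the set.

2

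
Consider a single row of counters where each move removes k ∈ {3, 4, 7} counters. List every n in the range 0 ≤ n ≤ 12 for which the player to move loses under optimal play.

0, 1, 2, 10, 11, 12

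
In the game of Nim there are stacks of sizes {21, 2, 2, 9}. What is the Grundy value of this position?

28

Compute the nim-sum pairwise:
21 ⊕ 2 = 23
23 ⊕ 2 = 21
21 ⊕ 9 = 28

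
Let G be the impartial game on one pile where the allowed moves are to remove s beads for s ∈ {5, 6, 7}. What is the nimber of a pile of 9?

1

Build the Grundy sequence with g(k) = mex{g(k−s) : s ∈ {5, 6, 7}, s ≤ k}:
g(0) = mex{} = 0
g(1) = mex{} = 0
g(2) = mex{} = 0
g(3) = mex{} = 0
g(4) = mex{} = 0
g(5) = mex{0} = 1
g(6) = mex{0} = 1
g(7) = mex{0} = 1
g(8) = mex{0} = 1
g(9) = mex{0} = 1
So g(9) = 1.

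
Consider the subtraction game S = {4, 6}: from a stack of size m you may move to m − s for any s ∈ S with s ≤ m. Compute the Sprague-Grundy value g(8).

2

Build the Grundy sequence with g(k) = mex{g(k−s) : s ∈ {4, 6}, s ≤ k}:
g(0) = mex{} = 0
g(1) = mex{} = 0
g(2) = mex{} = 0
g(3) = mex{} = 0
g(4) = mex{0} = 1
g(5) = mex{0} = 1
g(6) = mex{0} = 1
g(7) = mex{0} = 1
g(8) = mex{0,1} = 2
So g(8) = 2.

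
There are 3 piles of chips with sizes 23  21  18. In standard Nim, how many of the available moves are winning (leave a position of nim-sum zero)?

Write each in binary and XOR column by column:
  10111  (23)
  10101  (21)
  10010  (18)
  -----
  10000  (16)
The overall nim-sum is X = 16. A pile of size p has a winning move iff p XOR X < p (reduce it to p XOR X).
  23: 23 XOR 16 = 7 < 23 — winning move (to 7).
  21: 21 XOR 16 = 5 < 21 — winning move (to 5).
  18: 18 XOR 16 = 2 < 18 — winning move (to 2).
That gives 3 winning moves.

3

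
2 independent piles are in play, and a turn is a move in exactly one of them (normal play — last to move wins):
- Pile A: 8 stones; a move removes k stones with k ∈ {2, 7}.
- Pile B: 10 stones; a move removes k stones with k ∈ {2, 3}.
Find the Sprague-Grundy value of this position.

2

Build the Grundy sequence for pile A with g(k) = mex{g(k−s) : s ∈ {2, 7}, s ≤ k}:
g(0) = mex{} = 0
g(1) = mex{} = 0
g(2) = mex{0} = 1
g(3) = mex{0} = 1
g(4) = mex{1} = 0
g(5) = mex{1} = 0
g(6) = mex{0} = 1
g(7) = mex{0} = 1
g(8) = mex{0,1} = 2
So g(8) = 2.
Grundy values for pile B (subtraction set {2, 3}):
k:     0  1  2  3  4  5  6  7  8  9 10
g(k):  0  0  1  1  2  0  0  1  1  2  0
So g(10) = 0.
The value of a disjunctive sum is the nim-sum of the parts.
Combined value = 2 ⊕ 0 = 2.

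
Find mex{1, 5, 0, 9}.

2

The values 0, 1 are all present; 2 is the first non-negative integer missing from the set.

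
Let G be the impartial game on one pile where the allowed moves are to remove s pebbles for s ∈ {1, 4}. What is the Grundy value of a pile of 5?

0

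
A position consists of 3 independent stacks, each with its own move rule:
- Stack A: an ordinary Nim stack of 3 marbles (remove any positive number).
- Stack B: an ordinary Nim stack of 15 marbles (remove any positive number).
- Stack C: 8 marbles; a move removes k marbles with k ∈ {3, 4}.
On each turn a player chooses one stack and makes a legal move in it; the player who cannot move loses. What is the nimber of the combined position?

12

Stack A is a plain Nim stack of size 3, so its Grundy value is 3.
Stack B is a plain Nim stack of size 15, so its Grundy value is 15.
Grundy values for stack C (subtraction set {3, 4}):
g(0) = mex{} = 0
g(1) = mex{} = 0
g(2) = mex{} = 0
g(3) = mex{0} = 1
g(4) = mex{0} = 1
g(5) = mex{0} = 1
g(6) = mex{0,1} = 2
g(7) = mex{1} = 0
g(8) = mex{1} = 0
So g(8) = 0.
The value of a disjunctive sum is the nim-sum of the parts.
Combined value = 3 XOR 15 XOR 0 = 12.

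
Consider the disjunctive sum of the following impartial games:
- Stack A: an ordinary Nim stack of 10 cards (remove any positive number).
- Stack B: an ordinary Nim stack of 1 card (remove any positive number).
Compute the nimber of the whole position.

Stack A is a plain Nim stack of size 10, so its Grundy value is 10.
Stack B is a plain Nim stack of size 1, so its Grundy value is 1.
The value of a disjunctive sum is the nim-sum of the parts.
Combined value = 10 ⊕ 1 = 11.

11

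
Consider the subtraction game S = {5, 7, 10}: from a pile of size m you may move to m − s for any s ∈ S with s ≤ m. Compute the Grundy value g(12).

2

Compute g(0), g(1), … for moves {5, 7, 10}:
g(0) = mex{} = 0
g(1) = mex{} = 0
g(2) = mex{} = 0
g(3) = mex{} = 0
g(4) = mex{} = 0
g(5) = mex{0} = 1
g(6) = mex{0} = 1
g(7) = mex{0} = 1
g(8) = mex{0} = 1
g(9) = mex{0} = 1
g(10) = mex{0,1} = 2
g(11) = mex{0,1} = 2
g(12) = mex{0,1} = 2
So g(12) = 2.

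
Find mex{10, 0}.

1

0 is in the set but 1 is not, so the mex is 1.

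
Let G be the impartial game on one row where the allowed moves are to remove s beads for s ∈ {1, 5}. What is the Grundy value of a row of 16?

0

Grundy values for subtraction set {1, 5}:
k:     0  1  2  3  4  5  6  7  8  9 10 11 12 13 14 15 16
g(k):  0  1  0  1  0  1  0  1  0  1  0  1  0  1  0  1  0
So g(16) = 0.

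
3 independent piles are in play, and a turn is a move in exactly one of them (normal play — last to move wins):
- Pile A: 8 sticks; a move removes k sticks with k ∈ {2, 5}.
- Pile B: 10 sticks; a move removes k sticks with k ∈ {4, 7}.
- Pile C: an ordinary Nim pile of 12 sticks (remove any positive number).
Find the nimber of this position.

For pile A, compute g(0), g(1), … with moves {2, 5}:
k:     0  1  2  3  4  5  6  7  8
g(k):  0  0  1  1  0  2  1  0  0
So g(8) = 0.
Grundy values for pile B (subtraction set {4, 7}):
g(0) = mex{} = 0
g(1) = mex{} = 0
g(2) = mex{} = 0
g(3) = mex{} = 0
g(4) = mex{0} = 1
g(5) = mex{0} = 1
g(6) = mex{0} = 1
g(7) = mex{0} = 1
g(8) = mex{0,1} = 2
g(9) = mex{0,1} = 2
g(10) = mex{0,1} = 2
So g(10) = 2.
Pile C is a plain Nim pile of size 12, so its Grundy value is 12.
The value of a disjunctive sum is the nim-sum of the parts.
Combined value = 0 ⊕ 2 ⊕ 12 = 14.

14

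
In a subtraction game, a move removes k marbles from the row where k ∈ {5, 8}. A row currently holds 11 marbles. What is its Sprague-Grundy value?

Grundy values for subtraction set {5, 8}:
g(0) = mex{} = 0
g(1) = mex{} = 0
g(2) = mex{} = 0
g(3) = mex{} = 0
g(4) = mex{} = 0
g(5) = mex{0} = 1
g(6) = mex{0} = 1
g(7) = mex{0} = 1
g(8) = mex{0} = 1
g(9) = mex{0} = 1
g(10) = mex{0,1} = 2
g(11) = mex{0,1} = 2
So g(11) = 2.

2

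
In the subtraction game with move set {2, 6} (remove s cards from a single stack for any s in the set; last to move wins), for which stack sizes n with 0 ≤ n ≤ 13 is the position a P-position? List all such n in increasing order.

0, 1, 4, 5, 8, 9, 12, 13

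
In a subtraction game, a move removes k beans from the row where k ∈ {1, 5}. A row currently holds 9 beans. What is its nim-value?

1

Build the Grundy sequence with g(k) = mex{g(k−s) : s ∈ {1, 5}, s ≤ k}:
g(0) = mex{} = 0
g(1) = mex{0} = 1
g(2) = mex{1} = 0
g(3) = mex{0} = 1
g(4) = mex{1} = 0
g(5) = mex{0} = 1
g(6) = mex{1} = 0
g(7) = mex{0} = 1
g(8) = mex{1} = 0
g(9) = mex{0} = 1
So g(9) = 1.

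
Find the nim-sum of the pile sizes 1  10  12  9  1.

15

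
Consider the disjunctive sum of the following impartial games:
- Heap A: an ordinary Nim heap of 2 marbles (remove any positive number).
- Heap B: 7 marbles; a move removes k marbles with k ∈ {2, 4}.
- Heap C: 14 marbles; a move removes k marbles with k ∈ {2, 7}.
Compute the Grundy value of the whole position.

2

Heap A is a plain Nim heap of size 2, so its Grundy value is 2.
For heap B, compute g(0), g(1), … with moves {2, 4}:
g(0) = mex{} = 0
g(1) = mex{} = 0
g(2) = mex{0} = 1
g(3) = mex{0} = 1
g(4) = mex{0,1} = 2
g(5) = mex{0,1} = 2
g(6) = mex{1,2} = 0
g(7) = mex{1,2} = 0
So g(7) = 0.
Build the Grundy sequence for heap C with g(k) = mex{g(k−s) : s ∈ {2, 7}, s ≤ k}:
k:     0  1  2  3  4  5  6  7  8  9 10 11 12 13 14
g(k):  0  0  1  1  0  0  1  1  2  0  0  1  1  0  0
So g(14) = 0.
The value of a disjunctive sum is the nim-sum of the parts.
Combined value = 2 ⊕ 0 ⊕ 0 = 2.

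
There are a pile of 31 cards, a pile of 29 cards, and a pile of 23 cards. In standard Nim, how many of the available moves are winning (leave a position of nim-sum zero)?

Write each in binary and XOR column by column:
  11111  (31)
  11101  (29)
  10111  (23)
  -----
  10101  (21)
The overall nim-sum is X = 21. A pile of size p has a winning move iff p XOR X < p (reduce it to p XOR X).
  31: 31 XOR 21 = 10 < 31 — winning move (to 10).
  29: 29 XOR 21 = 8 < 29 — winning move (to 8).
  23: 23 XOR 21 = 2 < 23 — winning move (to 2).
That gives 3 winning moves.

3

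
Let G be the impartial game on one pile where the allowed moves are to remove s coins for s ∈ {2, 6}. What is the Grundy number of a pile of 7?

1

Build the Grundy sequence with g(k) = mex{g(k−s) : s ∈ {2, 6}, s ≤ k}:
g(0) = mex{} = 0
g(1) = mex{} = 0
g(2) = mex{0} = 1
g(3) = mex{0} = 1
g(4) = mex{1} = 0
g(5) = mex{1} = 0
g(6) = mex{0} = 1
g(7) = mex{0} = 1
So g(7) = 1.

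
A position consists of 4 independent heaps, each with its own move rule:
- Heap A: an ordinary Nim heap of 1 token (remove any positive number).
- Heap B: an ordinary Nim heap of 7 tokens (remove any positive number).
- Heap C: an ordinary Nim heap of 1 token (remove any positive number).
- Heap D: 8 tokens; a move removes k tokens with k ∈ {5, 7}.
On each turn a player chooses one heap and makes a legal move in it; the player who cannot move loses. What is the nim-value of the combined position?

Heap A is a plain Nim heap of size 1, so its Grundy value is 1.
Heap B is a plain Nim heap of size 7, so its Grundy value is 7.
Heap C is a plain Nim heap of size 1, so its Grundy value is 1.
Grundy values for heap D (subtraction set {5, 7}):
k:     0  1  2  3  4  5  6  7  8
g(k):  0  0  0  0  0  1  1  1  1
So g(8) = 1.
The value of a disjunctive sum is the nim-sum of the parts.
Combined value = 1 ⊕ 7 ⊕ 1 ⊕ 1 = 6.

6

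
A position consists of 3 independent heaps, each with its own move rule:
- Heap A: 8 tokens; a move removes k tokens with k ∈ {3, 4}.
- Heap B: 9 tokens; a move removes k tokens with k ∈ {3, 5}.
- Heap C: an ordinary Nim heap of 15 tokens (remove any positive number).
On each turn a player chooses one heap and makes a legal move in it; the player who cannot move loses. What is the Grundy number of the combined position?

15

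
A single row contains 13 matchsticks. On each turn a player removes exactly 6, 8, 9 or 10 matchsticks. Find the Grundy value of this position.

2

Compute g(0), g(1), … for moves {6, 8, 9, 10}:
g(0) = mex{} = 0
g(1) = mex{} = 0
g(2) = mex{} = 0
g(3) = mex{} = 0
g(4) = mex{} = 0
g(5) = mex{} = 0
g(6) = mex{0} = 1
g(7) = mex{0} = 1
g(8) = mex{0} = 1
g(9) = mex{0} = 1
g(10) = mex{0} = 1
g(11) = mex{0} = 1
g(12) = mex{0,1} = 2
g(13) = mex{0,1} = 2
So g(13) = 2.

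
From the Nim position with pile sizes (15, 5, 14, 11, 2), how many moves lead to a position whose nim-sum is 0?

3

Compute the nim-sum pairwise:
15 ⊕ 5 = 10
10 ⊕ 14 = 4
4 ⊕ 11 = 15
15 ⊕ 2 = 13
The overall nim-sum is X = 13. A pile of size p has a winning move iff p XOR X < p (reduce it to p XOR X).
  15: 15 XOR 13 = 2 < 15 — winning move (to 2).
  5: 5 XOR 13 = 8 ≥ 5 — no move.
  14: 14 XOR 13 = 3 < 14 — winning move (to 3).
  11: 11 XOR 13 = 6 < 11 — winning move (to 6).
  2: 2 XOR 13 = 15 ≥ 2 — no move.
That gives 3 winning moves.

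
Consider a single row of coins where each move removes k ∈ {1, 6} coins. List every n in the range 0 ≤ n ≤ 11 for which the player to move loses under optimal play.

0, 2, 4, 7, 9, 11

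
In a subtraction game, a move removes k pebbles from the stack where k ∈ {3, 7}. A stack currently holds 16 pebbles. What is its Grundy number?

0

Grundy values for subtraction set {3, 7}:
k:     0  1  2  3  4  5  6  7  8  9 10 11 12 13 14 15 16
g(k):  0  0  0  1  1  1  0  2  2  1  0  0  0  1  1  1  0
So g(16) = 0.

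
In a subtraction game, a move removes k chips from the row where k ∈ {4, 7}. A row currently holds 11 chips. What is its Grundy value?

0

Compute g(0), g(1), … for moves {4, 7}:
k:     0  1  2  3  4  5  6  7  8  9 10 11
g(k):  0  0  0  0  1  1  1  1  2  2  2  0
So g(11) = 0.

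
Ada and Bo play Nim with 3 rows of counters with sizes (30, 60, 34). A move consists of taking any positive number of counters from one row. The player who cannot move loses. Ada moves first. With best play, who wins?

Bo wins

Nim-sum: 30 ⊕ 60 ⊕ 34 = 0.
The nim-sum is 0, so this is a P-position: the player to move is in a losing position under optimal play; Ada is about to move from it and so loses — Bo wins.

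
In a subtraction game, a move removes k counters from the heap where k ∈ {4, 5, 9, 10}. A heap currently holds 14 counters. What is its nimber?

Build the Grundy sequence with g(k) = mex{g(k−s) : s ∈ {4, 5, 9, 10}, s ≤ k}:
g(0) = mex{} = 0
g(1) = mex{} = 0
g(2) = mex{} = 0
g(3) = mex{} = 0
g(4) = mex{0} = 1
g(5) = mex{0} = 1
g(6) = mex{0} = 1
g(7) = mex{0} = 1
g(8) = mex{0,1} = 2
g(9) = mex{0,1} = 2
g(10) = mex{0,1} = 2
g(11) = mex{0,1} = 2
g(12) = mex{0,1,2} = 3
g(13) = mex{0,1,2} = 3
g(14) = mex{1,2} = 0
So g(14) = 0.

0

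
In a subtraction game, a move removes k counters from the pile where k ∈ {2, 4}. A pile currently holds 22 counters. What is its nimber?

Build the Grundy sequence with g(k) = mex{g(k−s) : s ∈ {2, 4}, s ≤ k}:
k:     0  1  2  3  4  5  6  7  8  9 10 11 12 13 14 15 16 17 18 19 20 21 22
g(k):  0  0  1  1  2  2  0  0  1  1  2  2  0  0  1  1  2  2  0  0  1  1  2
So g(22) = 2.

2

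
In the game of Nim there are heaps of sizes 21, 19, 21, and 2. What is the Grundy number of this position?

17

Write each in binary and XOR column by column:
  10101  (21)
  10011  (19)
  10101  (21)
  00010  (2)
  -----
  10001  (17)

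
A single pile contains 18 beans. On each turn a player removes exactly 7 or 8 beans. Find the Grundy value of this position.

Grundy values for subtraction set {7, 8}:
k:     0  1  2  3  4  5  6  7  8  9 10 11 12 13 14 15 16 17 18
g(k):  0  0  0  0  0  0  0  1  1  1  1  1  1  1  2  0  0  0  0
So g(18) = 0.

0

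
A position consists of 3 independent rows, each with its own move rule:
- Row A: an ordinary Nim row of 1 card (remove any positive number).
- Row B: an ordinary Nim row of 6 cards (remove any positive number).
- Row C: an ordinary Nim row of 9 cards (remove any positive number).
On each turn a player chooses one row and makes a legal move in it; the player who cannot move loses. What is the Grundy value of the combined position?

14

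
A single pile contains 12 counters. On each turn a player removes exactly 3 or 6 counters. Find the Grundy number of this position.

Build the Grundy sequence with g(k) = mex{g(k−s) : s ∈ {3, 6}, s ≤ k}:
g(0) = mex{} = 0
g(1) = mex{} = 0
g(2) = mex{} = 0
g(3) = mex{0} = 1
g(4) = mex{0} = 1
g(5) = mex{0} = 1
g(6) = mex{0,1} = 2
g(7) = mex{0,1} = 2
g(8) = mex{0,1} = 2
g(9) = mex{1,2} = 0
g(10) = mex{1,2} = 0
g(11) = mex{1,2} = 0
g(12) = mex{0,2} = 1
So g(12) = 1.

1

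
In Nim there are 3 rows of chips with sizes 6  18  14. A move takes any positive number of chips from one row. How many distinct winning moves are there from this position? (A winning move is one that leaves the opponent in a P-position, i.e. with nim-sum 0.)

1

Nim-sum: 6 ^ 18 ^ 14 = 26.
The overall nim-sum is X = 26. A row of size p has a winning move iff p XOR X < p (reduce it to p XOR X).
  6: 6 XOR 26 = 28 ≥ 6 — no move.
  18: 18 XOR 26 = 8 < 18 — winning move (to 8).
  14: 14 XOR 26 = 20 ≥ 14 — no move.
That gives 1 winning move.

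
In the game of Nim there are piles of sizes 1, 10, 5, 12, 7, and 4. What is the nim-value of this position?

1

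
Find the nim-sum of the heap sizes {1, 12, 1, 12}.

Bitwise XOR of the heap sizes:
  0001  (1)
  1100  (12)
  0001  (1)
  1100  (12)
  ----
  0000  (0)

0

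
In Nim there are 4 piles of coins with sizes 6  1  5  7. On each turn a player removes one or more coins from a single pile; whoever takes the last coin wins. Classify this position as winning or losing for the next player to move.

Winning position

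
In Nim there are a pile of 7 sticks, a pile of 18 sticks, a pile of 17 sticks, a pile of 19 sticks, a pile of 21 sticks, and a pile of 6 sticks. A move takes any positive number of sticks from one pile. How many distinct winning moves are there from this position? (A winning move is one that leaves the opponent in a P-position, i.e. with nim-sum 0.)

3

Bitwise XOR of the heap sizes:
  00111  (7)
  10010  (18)
  10001  (17)
  10011  (19)
  10101  (21)
  00110  (6)
  -----
  00100  (4)
The overall nim-sum is X = 4. A pile of size p has a winning move iff p XOR X < p (reduce it to p XOR X).
  7: 7 XOR 4 = 3 < 7 — winning move (to 3).
  18: 18 XOR 4 = 22 ≥ 18 — no move.
  17: 17 XOR 4 = 21 ≥ 17 — no move.
  19: 19 XOR 4 = 23 ≥ 19 — no move.
  21: 21 XOR 4 = 17 < 21 — winning move (to 17).
  6: 6 XOR 4 = 2 < 6 — winning move (to 2).
That gives 3 winning moves.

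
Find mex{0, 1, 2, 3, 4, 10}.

The values 0, 1, 2, 3, 4 are all present; 5 is the first non-negative integer missing from the set.

5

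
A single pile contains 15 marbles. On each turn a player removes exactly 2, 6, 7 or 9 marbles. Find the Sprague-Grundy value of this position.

0

Grundy values for subtraction set {2, 6, 7, 9}:
k:     0  1  2  3  4  5  6  7  8  9 10 11 12 13 14 15
g(k):  0  0  1  1  0  0  1  1  2  2  3  3  2  2  3  0
So g(15) = 0.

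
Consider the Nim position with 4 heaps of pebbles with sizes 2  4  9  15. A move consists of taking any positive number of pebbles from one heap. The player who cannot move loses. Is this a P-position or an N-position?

Compute the nim-sum pairwise:
2 ⊕ 4 = 6
6 ⊕ 9 = 15
15 ⊕ 15 = 0
The nim-sum is 0, so this is a P-position: the player to move is in a losing position under optimal play.

P-position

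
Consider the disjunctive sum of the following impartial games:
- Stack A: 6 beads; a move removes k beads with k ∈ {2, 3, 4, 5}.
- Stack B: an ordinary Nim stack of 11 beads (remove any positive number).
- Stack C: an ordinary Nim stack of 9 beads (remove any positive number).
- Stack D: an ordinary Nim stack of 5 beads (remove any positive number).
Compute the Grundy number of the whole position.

4

Build the Grundy sequence for stack A with g(k) = mex{g(k−s) : s ∈ {2, 3, 4, 5}, s ≤ k}:
g(0) = mex{} = 0
g(1) = mex{} = 0
g(2) = mex{0} = 1
g(3) = mex{0} = 1
g(4) = mex{0,1} = 2
g(5) = mex{0,1} = 2
g(6) = mex{0,1,2} = 3
So g(6) = 3.
Stack B is a plain Nim stack of size 11, so its Grundy value is 11.
Stack C is a plain Nim stack of size 9, so its Grundy value is 9.
Stack D is a plain Nim stack of size 5, so its Grundy value is 5.
By the Sprague-Grundy theorem, the Grundy value of a sum of independent games is the XOR of the component values.
Combined value = 3 ⊕ 11 ⊕ 9 ⊕ 5 = 4.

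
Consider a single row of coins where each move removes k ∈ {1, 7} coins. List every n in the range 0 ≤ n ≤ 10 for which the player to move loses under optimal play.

Compute g(0), g(1), … for moves {1, 7}:
k:     0  1  2  3  4  5  6  7  8  9 10
g(k):  0  1  0  1  0  1  0  1  0  1  0
The P-positions (g = 0) in 0..10 are 0, 2, 4, 6, 8, 10.

0, 2, 4, 6, 8, 10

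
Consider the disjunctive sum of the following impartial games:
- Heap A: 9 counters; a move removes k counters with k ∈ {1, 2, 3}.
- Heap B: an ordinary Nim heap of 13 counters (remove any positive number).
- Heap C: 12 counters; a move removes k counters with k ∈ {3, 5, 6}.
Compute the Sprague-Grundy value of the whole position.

For heap A, compute g(0), g(1), … with moves {1, 2, 3}:
k:     0  1  2  3  4  5  6  7  8  9
g(k):  0  1  2  3  0  1  2  3  0  1
So g(9) = 1.
Heap B is a plain Nim heap of size 13, so its Grundy value is 13.
For heap C, compute g(0), g(1), … with moves {3, 5, 6}:
k:     0  1  2  3  4  5  6  7  8  9 10 11 12
g(k):  0  0  0  1  1  1  2  2  2  0  0  0  1
So g(12) = 1.
By the Sprague-Grundy theorem, the Grundy value of a sum of independent games is the XOR of the component values.
Combined value = 1 XOR 13 XOR 1 = 13.

13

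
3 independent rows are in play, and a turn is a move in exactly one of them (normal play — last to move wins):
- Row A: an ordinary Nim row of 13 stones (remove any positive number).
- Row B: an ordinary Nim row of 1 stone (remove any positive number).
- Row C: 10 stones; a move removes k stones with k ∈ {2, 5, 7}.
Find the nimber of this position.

Row A is a plain Nim row of size 13, so its Grundy value is 13.
Row B is a plain Nim row of size 1, so its Grundy value is 1.
Grundy values for row C (subtraction set {2, 5, 7}):
g(0) = mex{} = 0
g(1) = mex{} = 0
g(2) = mex{0} = 1
g(3) = mex{0} = 1
g(4) = mex{1} = 0
g(5) = mex{0,1} = 2
g(6) = mex{0} = 1
g(7) = mex{0,1,2} = 3
g(8) = mex{0,1} = 2
g(9) = mex{0,1,3} = 2
g(10) = mex{1,2} = 0
So g(10) = 0.
By the Sprague-Grundy theorem, the Grundy value of a sum of independent games is the XOR of the component values.
Combined value = 13 ⊕ 1 ⊕ 0 = 12.

12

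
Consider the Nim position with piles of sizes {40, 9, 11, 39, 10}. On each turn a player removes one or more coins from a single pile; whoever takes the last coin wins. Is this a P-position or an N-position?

Compute the nim-sum pairwise:
40 XOR 9 = 33
33 XOR 11 = 42
42 XOR 39 = 13
13 XOR 10 = 7
The nim-sum is 7 ≠ 0, so this is an N-position: the player to move can win.

N-position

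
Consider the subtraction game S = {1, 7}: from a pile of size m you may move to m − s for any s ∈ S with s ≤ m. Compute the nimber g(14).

0

Build the Grundy sequence with g(k) = mex{g(k−s) : s ∈ {1, 7}, s ≤ k}:
k:     0  1  2  3  4  5  6  7  8  9 10 11 12 13 14
g(k):  0  1  0  1  0  1  0  1  0  1  0  1  0  1  0
So g(14) = 0.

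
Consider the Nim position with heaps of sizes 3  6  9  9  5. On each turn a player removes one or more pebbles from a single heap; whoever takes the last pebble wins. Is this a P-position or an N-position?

P-position

Compute the nim-sum pairwise:
3 ⊕ 6 = 5
5 ⊕ 9 = 12
12 ⊕ 9 = 5
5 ⊕ 5 = 0
The nim-sum is 0, so this is a P-position: the player to move is in a losing position under optimal play.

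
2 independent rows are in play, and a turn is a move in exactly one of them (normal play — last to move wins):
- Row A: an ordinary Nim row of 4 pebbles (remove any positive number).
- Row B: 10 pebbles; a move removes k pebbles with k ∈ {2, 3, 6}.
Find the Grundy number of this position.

4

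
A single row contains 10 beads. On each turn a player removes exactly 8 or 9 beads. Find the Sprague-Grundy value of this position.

1

Grundy values for subtraction set {8, 9}:
g(0) = mex{} = 0
g(1) = mex{} = 0
g(2) = mex{} = 0
g(3) = mex{} = 0
g(4) = mex{} = 0
g(5) = mex{} = 0
g(6) = mex{} = 0
g(7) = mex{} = 0
g(8) = mex{0} = 1
g(9) = mex{0} = 1
g(10) = mex{0} = 1
So g(10) = 1.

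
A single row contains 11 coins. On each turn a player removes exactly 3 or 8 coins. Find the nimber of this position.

0

Compute g(0), g(1), … for moves {3, 8}:
k:     0  1  2  3  4  5  6  7  8  9 10 11
g(k):  0  0  0  1  1  1  0  0  2  1  1  0
So g(11) = 0.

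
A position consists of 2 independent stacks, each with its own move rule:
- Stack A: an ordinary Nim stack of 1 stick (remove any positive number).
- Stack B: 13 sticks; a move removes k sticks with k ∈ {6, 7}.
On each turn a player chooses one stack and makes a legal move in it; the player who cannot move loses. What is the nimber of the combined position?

1

Stack A is a plain Nim stack of size 1, so its Grundy value is 1.
Build the Grundy sequence for stack B with g(k) = mex{g(k−s) : s ∈ {6, 7}, s ≤ k}:
k:     0  1  2  3  4  5  6  7  8  9 10 11 12 13
g(k):  0  0  0  0  0  0  1  1  1  1  1  1  2  0
So g(13) = 0.
By the Sprague-Grundy theorem, the Grundy value of a sum of independent games is the XOR of the component values.
Combined value = 1 ⊕ 0 = 1.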